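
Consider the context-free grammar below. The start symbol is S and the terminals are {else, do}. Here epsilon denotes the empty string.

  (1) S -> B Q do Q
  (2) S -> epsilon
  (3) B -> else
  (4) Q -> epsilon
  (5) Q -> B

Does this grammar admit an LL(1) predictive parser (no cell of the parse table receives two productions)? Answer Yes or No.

Yes

FIRST(S) = {epsilon, else}
FIRST(B) = {else}
FIRST(Q) = {epsilon, else}
FOLLOW(S) = {$}
FOLLOW(B) = {$, do, else}
FOLLOW(Q) = {$, do}
Each cell of M receives at most one production.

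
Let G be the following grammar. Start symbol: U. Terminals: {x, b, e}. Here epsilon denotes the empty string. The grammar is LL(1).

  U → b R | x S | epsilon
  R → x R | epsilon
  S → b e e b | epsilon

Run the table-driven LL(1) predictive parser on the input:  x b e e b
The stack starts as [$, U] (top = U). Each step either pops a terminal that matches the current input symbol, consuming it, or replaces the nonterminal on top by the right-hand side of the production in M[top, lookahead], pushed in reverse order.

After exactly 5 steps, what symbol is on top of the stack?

e

step 1: stack=$ U  input=x b e e b $  — expand U → x S
step 2: stack=$ S x  input=x b e e b $  — match x
step 3: stack=$ S  input=b e e b $  — expand S → b e e b
step 4: stack=$ b e e b  input=b e e b $  — match b
step 5: stack=$ b e e  input=e e b $  — match e
Stack after step 5: $ b e (top = e).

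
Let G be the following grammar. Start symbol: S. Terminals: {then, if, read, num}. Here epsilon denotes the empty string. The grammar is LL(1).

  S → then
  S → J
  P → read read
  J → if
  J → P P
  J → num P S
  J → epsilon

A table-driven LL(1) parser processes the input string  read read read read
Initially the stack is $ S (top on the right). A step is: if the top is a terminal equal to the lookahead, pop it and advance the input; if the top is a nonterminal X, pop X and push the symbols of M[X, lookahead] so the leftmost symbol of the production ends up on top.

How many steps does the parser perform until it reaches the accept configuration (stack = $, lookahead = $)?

8

step 1: stack=$ S  input=read read read read $  — expand S → J
step 2: stack=$ J  input=read read read read $  — expand J → P P
step 3: stack=$ P P  input=read read read read $  — expand P → read read
step 4: stack=$ P read read  input=read read read read $  — match read
step 5: stack=$ P read  input=read read read $  — match read
step 6: stack=$ P  input=read read $  — expand P → read read
step 7: stack=$ read read  input=read read $  — match read
step 8: stack=$ read  input=read $  — match read
Accept reached after 8 steps.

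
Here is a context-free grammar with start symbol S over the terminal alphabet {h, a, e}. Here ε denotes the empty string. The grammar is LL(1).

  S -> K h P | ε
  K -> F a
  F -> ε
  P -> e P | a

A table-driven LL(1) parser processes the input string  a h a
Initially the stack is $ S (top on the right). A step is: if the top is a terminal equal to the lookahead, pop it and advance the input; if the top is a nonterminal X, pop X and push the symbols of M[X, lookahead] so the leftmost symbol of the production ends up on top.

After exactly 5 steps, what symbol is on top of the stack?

     Stack      Input    Action
  1  $ S        a h a $  expand S -> K h P
  2  $ P h K    a h a $  expand K -> F a
  3  $ P h a F  a h a $  expand F -> ε
  4  $ P h a    a h a $  match a
  5  $ P h      h a $    match h
Stack after step 5: $ P (top = P).

P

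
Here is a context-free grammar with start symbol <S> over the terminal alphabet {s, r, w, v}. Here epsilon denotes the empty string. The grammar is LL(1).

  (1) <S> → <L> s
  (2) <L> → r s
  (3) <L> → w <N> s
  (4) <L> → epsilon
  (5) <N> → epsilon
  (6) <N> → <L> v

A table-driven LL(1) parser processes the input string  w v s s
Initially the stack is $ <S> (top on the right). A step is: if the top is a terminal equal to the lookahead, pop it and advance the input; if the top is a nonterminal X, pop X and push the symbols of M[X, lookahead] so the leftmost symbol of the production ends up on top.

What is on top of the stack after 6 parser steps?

s

     Stack        Input      Action
  1  $ <S>        w v s s $  expand <S> → <L> s
  2  $ s <L>      w v s s $  expand <L> → w <N> s
  3  $ s s <N> w  w v s s $  match w
  4  $ s s <N>    v s s $    expand <N> → <L> v
  5  $ s s v <L>  v s s $    expand <L> → epsilon
  6  $ s s v      v s s $    match v
Stack after step 6: $ s s (top = s).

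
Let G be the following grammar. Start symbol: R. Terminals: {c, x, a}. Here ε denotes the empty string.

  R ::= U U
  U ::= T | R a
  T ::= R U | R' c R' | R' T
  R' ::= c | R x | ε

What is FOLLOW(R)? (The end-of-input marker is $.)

{$, a, c, x}

FIRST(R): from R::=U U we get {c}. So FIRST(R) = {c}.
FIRST(R'): from R'::=c we get {c}; from R'::=R x we get {c}; from R'::=ε we get {ε}. So FIRST(R') = {ε, c}.
FIRST(T): from T::=R U we get {c}; from T::=R' c R' we get {c}; from T::=R' T we get {c}. So FIRST(T) = {c}.
FIRST(U): from U::=T we get {c}; from U::=R a we get {c}. So FIRST(U) = {c}.
FOLLOW(R) includes $ since R is the start symbol.
FOLLOW(R): in U::=R a, R is followed by a with FIRST {a}; in T::=R U, R is followed by U with FIRST {c}; in R'::=R x, R is followed by x with FIRST {x}. Thus FOLLOW(R) = {$, a, c, x}.
FOLLOW(U): in R::=U U (occurrence 1), U is followed by U with FIRST {c}; in R::=U U (occurrence 2), the suffix after U is empty, so FOLLOW(U) ⊇ FOLLOW(R) = {$, a, c, x}; in T::=R U, the suffix after U is empty, so FOLLOW(U) ⊇ FOLLOW(T) = {$, a, c, x}. Thus FOLLOW(U) = {$, a, c, x}.
FOLLOW(T): in U::=T, the suffix after T is empty, so FOLLOW(T) ⊇ FOLLOW(U) = {$, a, c, x}; in T::=R' T, the suffix after T is empty (adds nothing new). Thus FOLLOW(T) = {$, a, c, x}.
FOLLOW(R'): in T::=R' c R' (occurrence 1), R' is followed by c R' with FIRST {c}; in T::=R' c R' (occurrence 2), the suffix after R' is empty, so FOLLOW(R') ⊇ FOLLOW(T) = {$, a, c, x}; in T::=R' T, R' is followed by T with FIRST {c}. Thus FOLLOW(R') = {$, a, c, x}.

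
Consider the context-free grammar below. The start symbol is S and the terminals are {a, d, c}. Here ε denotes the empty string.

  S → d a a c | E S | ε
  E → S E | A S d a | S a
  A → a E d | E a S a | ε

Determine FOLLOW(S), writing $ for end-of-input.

FIRST(S) = {ε, a, d}  (via E S)
FIRST(E) = {a, d}  (via S E, A S d a, S a)
FIRST(A) = {ε, a, d}  (via E a S a)
FOLLOW(S) includes $ since S is the start symbol.
FOLLOW(S): in S→E S, the suffix after S is empty (adds nothing new); in E→S E, S is followed by E with FIRST {a, d}; in E→A S d a, S is followed by d a with FIRST {d}; in E→S a, S is followed by a with FIRST {a}; in A→E a S a, S is followed by a with FIRST {a}. Thus FOLLOW(S) = {$, a, d}.
FOLLOW(E): in S→E S, E is followed by S with FIRST {ε, a, d}; in S→E S, the suffix after E is nullable, so FOLLOW(E) ⊇ FOLLOW(S) = {$, a, d}; in E→S E, the suffix after E is empty (adds nothing new); in A→a E d, E is followed by d with FIRST {d}; in A→E a S a, E is followed by a S a with FIRST {a}. Thus FOLLOW(E) = {$, a, d}.
FOLLOW(A): in E→A S d a, A is followed by S d a with FIRST {a, d}. Thus FOLLOW(A) = {a, d}.

{$, a, d}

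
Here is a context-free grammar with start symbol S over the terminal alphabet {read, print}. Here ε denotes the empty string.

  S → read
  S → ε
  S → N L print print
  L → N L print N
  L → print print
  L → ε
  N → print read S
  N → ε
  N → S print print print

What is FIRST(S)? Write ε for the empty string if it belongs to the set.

FIRST(S): from S→read we get {read}; from S→ε we get {ε}; from S→N L print print we get {print, read}. So FIRST(S) = {ε, print, read}.
FIRST(N): from N→print read S we get {print}; from N→ε we get {ε}; from N→S print print print we get {print, read}. So FIRST(N) = {ε, print, read}.
FIRST(L): from L→N L print N we get {print, read}; from L→print print we get {print}; from L→ε we get {ε}. So FIRST(L) = {ε, print, read}.

{ε, print, read}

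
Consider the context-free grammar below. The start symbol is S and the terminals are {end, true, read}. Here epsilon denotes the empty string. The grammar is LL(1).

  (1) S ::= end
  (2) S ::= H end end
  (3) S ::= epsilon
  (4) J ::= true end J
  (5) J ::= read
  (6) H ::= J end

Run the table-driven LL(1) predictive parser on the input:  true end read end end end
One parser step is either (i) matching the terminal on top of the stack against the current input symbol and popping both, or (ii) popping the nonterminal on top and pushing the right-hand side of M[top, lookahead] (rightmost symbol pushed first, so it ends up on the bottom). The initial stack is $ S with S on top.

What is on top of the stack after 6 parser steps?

     Stack                     Input                        Action
  1  $ S                       true end read end end end $  expand S ::= H end end
  2  $ end end H               true end read end end end $  expand H ::= J end
  3  $ end end end J           true end read end end end $  expand J ::= true end J
  4  $ end end end J end true  true end read end end end $  match true
  5  $ end end end J end       end read end end end $       match end
  6  $ end end end J           read end end end $           expand J ::= read
Stack after step 6: $ end end end read (top = read).

read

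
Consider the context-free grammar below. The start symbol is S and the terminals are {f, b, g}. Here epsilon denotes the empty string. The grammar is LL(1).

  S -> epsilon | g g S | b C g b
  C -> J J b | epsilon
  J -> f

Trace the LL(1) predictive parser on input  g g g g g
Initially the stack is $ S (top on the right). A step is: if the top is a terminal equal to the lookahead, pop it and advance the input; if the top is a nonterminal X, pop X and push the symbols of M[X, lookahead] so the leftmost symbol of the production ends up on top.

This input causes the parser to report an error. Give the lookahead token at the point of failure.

$

     Stack    Input        Action
  1  $ S      g g g g g $  expand S -> g g S
  2  $ S g g  g g g g g $  match g
  3  $ S g    g g g g $    match g
  4  $ S      g g g $      expand S -> g g S
  5  $ S g g  g g g $      match g
  6  $ S g    g g $        match g
  7  $ S      g $          expand S -> g g S
  8  $ S g g  g $          match g
  9  $ S g    $            error: top is terminal g but lookahead is $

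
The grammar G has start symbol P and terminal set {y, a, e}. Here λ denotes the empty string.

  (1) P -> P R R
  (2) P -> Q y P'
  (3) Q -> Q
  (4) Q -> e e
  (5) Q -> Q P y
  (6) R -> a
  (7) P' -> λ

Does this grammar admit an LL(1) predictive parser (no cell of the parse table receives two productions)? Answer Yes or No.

FIRST(P) = {e}
FIRST(Q) = {e}
FIRST(R) = {a}
FIRST(P') = {λ}
FOLLOW(P) = {$, a, y}
FOLLOW(Q) = {e, y}
FOLLOW(R) = {$, a, y}
FOLLOW(P') = {$, a, y}
Cell M[P, e] receives both P -> P R R and P -> Q y P' — the grammar is not LL(1).

No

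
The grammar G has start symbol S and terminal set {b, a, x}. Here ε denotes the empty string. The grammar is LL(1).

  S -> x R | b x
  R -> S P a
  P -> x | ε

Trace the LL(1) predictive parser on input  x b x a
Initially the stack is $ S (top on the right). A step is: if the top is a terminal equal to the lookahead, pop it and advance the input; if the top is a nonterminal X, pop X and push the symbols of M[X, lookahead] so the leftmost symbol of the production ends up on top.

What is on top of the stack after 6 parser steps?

     Stack      Input      Action
  1  $ S        x b x a $  expand S -> x R
  2  $ R x      x b x a $  match x
  3  $ R        b x a $    expand R -> S P a
  4  $ a P S    b x a $    expand S -> b x
  5  $ a P x b  b x a $    match b
  6  $ a P x    x a $      match x
Stack after step 6: $ a P (top = P).

P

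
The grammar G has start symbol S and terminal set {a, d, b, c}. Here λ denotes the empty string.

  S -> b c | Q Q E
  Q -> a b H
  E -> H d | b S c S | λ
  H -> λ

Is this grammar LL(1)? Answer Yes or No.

Yes

FIRST(S) = {a, b}
FIRST(Q) = {a}
FIRST(E) = {λ, b, d}
FIRST(H) = {λ}
FOLLOW(S) = {$, c}
FOLLOW(Q) = {$, a, b, c, d}
FOLLOW(E) = {$, c}
FOLLOW(H) = {$, a, b, c, d}
Each cell of M receives at most one production.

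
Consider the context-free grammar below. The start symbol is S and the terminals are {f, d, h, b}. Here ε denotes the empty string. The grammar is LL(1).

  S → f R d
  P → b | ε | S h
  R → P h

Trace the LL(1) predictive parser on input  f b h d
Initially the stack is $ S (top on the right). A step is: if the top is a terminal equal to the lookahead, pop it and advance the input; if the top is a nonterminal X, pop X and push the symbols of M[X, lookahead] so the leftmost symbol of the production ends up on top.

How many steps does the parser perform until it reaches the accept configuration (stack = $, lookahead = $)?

7

step 1: stack=$ S  input=f b h d $  — expand S → f R d
step 2: stack=$ d R f  input=f b h d $  — match f
step 3: stack=$ d R  input=b h d $  — expand R → P h
step 4: stack=$ d h P  input=b h d $  — expand P → b
step 5: stack=$ d h b  input=b h d $  — match b
step 6: stack=$ d h  input=h d $  — match h
step 7: stack=$ d  input=d $  — match d
Accept reached after 7 steps.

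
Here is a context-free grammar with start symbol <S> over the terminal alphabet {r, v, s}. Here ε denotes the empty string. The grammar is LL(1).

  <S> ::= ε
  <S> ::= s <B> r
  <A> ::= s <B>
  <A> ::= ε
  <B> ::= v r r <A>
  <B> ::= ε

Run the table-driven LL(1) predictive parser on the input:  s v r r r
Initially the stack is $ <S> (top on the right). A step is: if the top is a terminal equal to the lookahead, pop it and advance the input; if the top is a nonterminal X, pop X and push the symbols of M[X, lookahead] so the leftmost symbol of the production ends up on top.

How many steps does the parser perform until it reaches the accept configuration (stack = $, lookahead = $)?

step 1: stack=$ <S>  input=s v r r r $  — expand <S> ::= s <B> r
step 2: stack=$ r <B> s  input=s v r r r $  — match s
step 3: stack=$ r <B>  input=v r r r $  — expand <B> ::= v r r <A>
step 4: stack=$ r <A> r r v  input=v r r r $  — match v
step 5: stack=$ r <A> r r  input=r r r $  — match r
step 6: stack=$ r <A> r  input=r r $  — match r
step 7: stack=$ r <A>  input=r $  — expand <A> ::= ε
step 8: stack=$ r  input=r $  — match r
Accept reached after 8 steps.

8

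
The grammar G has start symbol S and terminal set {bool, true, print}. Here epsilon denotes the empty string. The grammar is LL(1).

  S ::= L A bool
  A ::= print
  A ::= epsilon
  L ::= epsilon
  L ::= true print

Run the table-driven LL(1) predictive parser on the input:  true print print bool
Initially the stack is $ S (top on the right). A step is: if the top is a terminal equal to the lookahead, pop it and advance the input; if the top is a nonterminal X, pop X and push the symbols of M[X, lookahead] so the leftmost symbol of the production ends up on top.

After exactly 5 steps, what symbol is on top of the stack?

print

     Stack                Input                    Action
  1  $ S                  true print print bool $  expand S ::= L A bool
  2  $ bool A L           true print print bool $  expand L ::= true print
  3  $ bool A print true  true print print bool $  match true
  4  $ bool A print       print print bool $       match print
  5  $ bool A             print bool $             expand A ::= print
Stack after step 5: $ bool print (top = print).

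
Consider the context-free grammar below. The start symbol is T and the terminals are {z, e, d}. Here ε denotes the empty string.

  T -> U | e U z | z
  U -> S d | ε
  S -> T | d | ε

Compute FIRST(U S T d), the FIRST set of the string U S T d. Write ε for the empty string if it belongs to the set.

FIRST(T): from T->U we get {ε, d, e, z}; from T->e U z we get {e}; from T->z we get {z}. So FIRST(T) = {ε, d, e, z}.
FIRST(S): from S->T we get {ε, d, e, z}; from S->d we get {d}; from S->ε we get {ε}. So FIRST(S) = {ε, d, e, z}.
FIRST(U): from U->S d we get {d, e, z}; from U->ε we get {ε}. So FIRST(U) = {ε, d, e, z}.
FIRST(U S T d): take FIRST of each symbol in turn, carrying on past any symbol whose FIRST contains ε; result {d, e, z}.

{d, e, z}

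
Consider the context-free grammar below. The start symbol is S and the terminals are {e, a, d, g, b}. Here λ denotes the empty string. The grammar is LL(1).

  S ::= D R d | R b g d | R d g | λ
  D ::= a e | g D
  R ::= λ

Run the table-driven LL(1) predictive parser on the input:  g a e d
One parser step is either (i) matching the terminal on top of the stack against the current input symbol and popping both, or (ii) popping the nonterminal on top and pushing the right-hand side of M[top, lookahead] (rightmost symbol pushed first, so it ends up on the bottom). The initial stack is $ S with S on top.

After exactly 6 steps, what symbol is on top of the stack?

     Stack      Input      Action
  1  $ S        g a e d $  expand S ::= D R d
  2  $ d R D    g a e d $  expand D ::= g D
  3  $ d R D g  g a e d $  match g
  4  $ d R D    a e d $    expand D ::= a e
  5  $ d R e a  a e d $    match a
  6  $ d R e    e d $      match e
Stack after step 6: $ d R (top = R).

R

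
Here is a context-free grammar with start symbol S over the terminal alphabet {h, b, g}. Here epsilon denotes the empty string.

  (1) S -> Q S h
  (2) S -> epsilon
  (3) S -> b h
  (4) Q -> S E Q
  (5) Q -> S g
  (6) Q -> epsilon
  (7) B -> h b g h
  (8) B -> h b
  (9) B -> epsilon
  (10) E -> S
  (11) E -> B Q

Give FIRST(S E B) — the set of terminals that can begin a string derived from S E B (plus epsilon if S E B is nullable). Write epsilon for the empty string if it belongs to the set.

{epsilon, b, g, h}

FIRST(B): from B->h b g h we get {h}; from B->h b we get {h}; from B->epsilon we get {epsilon}. So FIRST(B) = {epsilon, h}.
FIRST(S): from S->Q S h we get {b, g, h}; from S->epsilon we get {epsilon}; from S->b h we get {b}. So FIRST(S) = {epsilon, b, g, h}.
FIRST(Q): from Q->S E Q we get {epsilon, b, g, h}; from Q->S g we get {b, g, h}; from Q->epsilon we get {epsilon}. So FIRST(Q) = {epsilon, b, g, h}.
FIRST(E): from E->S we get {epsilon, b, g, h}; from E->B Q we get {epsilon, b, g, h}. So FIRST(E) = {epsilon, b, g, h}.
FIRST(S E B): take FIRST of each symbol in turn, carrying on past any symbol whose FIRST contains epsilon; result {epsilon, b, g, h}.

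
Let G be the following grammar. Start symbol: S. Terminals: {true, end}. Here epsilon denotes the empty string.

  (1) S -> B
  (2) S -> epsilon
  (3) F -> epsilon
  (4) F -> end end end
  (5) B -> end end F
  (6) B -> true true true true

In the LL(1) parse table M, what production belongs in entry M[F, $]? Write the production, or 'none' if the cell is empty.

FIRST(F): from F->epsilon we get {epsilon}; from F->end end end we get {end}. So FIRST(F) = {epsilon, end}.
FIRST(B): from B->end end F we get {end}; from B->true true true true we get {true}. So FIRST(B) = {end, true}.
FIRST(S): from S->B we get {end, true}; from S->epsilon we get {epsilon}. So FIRST(S) = {epsilon, end, true}.
FOLLOW(S) includes $ since S is the start symbol.
FOLLOW(B): in S->B, the suffix after B is empty, so FOLLOW(B) ⊇ FOLLOW(S) = {$}. Thus FOLLOW(B) = {$}.
FOLLOW(F): in B->end end F, the suffix after F is empty, so FOLLOW(F) ⊇ FOLLOW(B) = {$}. Thus FOLLOW(F) = {$}.
For F -> epsilon: FIRST(epsilon) = {epsilon}, so it goes in M[F, t] for t ∈ {}; since epsilon ∈ FIRST, also for every t ∈ FOLLOW(F) = {$}.
For F -> end end end: FIRST(end end end) = {end}, so it goes in M[F, t] for t ∈ {end}.

F -> epsilon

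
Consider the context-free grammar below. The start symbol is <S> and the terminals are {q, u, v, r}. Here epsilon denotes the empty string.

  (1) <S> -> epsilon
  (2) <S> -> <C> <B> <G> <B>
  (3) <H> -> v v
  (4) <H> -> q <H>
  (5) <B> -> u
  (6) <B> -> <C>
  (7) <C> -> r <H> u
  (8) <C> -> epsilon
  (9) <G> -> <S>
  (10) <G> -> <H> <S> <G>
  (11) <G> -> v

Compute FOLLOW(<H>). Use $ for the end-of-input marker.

{$, q, r, u, v}

FIRST(<H>): from <H>->v v we get {v}; from <H>->q <H> we get {q}. So FIRST(<H>) = {q, v}.
FIRST(<C>): from <C>->r <H> u we get {r}; from <C>->epsilon we get {epsilon}. So FIRST(<C>) = {epsilon, r}.
FIRST(<B>): from <B>->u we get {u}; from <B>-><C> we get {epsilon, r}. So FIRST(<B>) = {epsilon, r, u}.
FIRST(<S>): from <S>->epsilon we get {epsilon}; from <S>-><C> <B> <G> <B> we get {epsilon, q, r, u, v}. So FIRST(<S>) = {epsilon, q, r, u, v}.
FIRST(<G>): from <G>-><S> we get {epsilon, q, r, u, v}; from <G>-><H> <S> <G> we get {q, v}; from <G>->v we get {v}. So FIRST(<G>) = {epsilon, q, r, u, v}.
FOLLOW(<S>) includes $ since <S> is the start symbol.
FOLLOW(<S>): in <G>-><S>, the suffix after <S> is empty, so FOLLOW(<S>) ⊇ FOLLOW(<G>) = {$, q, r, u, v}; in <G>-><H> <S> <G>, <S> is followed by <G> with FIRST {epsilon, q, r, u, v}; in <G>-><H> <S> <G>, the suffix after <S> is nullable, so FOLLOW(<S>) ⊇ FOLLOW(<G>) = {$, q, r, u, v}. Thus FOLLOW(<S>) = {$, q, r, u, v}.
FOLLOW(<B>): in <S>-><C> <B> <G> <B> (occurrence 1), <B> is followed by <G> <B> with FIRST {epsilon, q, r, u, v}; in <S>-><C> <B> <G> <B> (occurrence 1), the suffix after <B> is nullable, so FOLLOW(<B>) ⊇ FOLLOW(<S>) = {$, q, r, u, v}; in <S>-><C> <B> <G> <B> (occurrence 2), the suffix after <B> is empty, so FOLLOW(<B>) ⊇ FOLLOW(<S>) = {$, q, r, u, v}. Thus FOLLOW(<B>) = {$, q, r, u, v}.
FOLLOW(<C>): in <S>-><C> <B> <G> <B>, <C> is followed by <B> <G> <B> with FIRST {epsilon, q, r, u, v}; in <S>-><C> <B> <G> <B>, the suffix after <C> is nullable, so FOLLOW(<C>) ⊇ FOLLOW(<S>) = {$, q, r, u, v}; in <B>-><C>, the suffix after <C> is empty, so FOLLOW(<C>) ⊇ FOLLOW(<B>) = {$, q, r, u, v}. Thus FOLLOW(<C>) = {$, q, r, u, v}.
FOLLOW(<G>): in <S>-><C> <B> <G> <B>, <G> is followed by <B> with FIRST {epsilon, r, u}; in <S>-><C> <B> <G> <B>, the suffix after <G> is nullable, so FOLLOW(<G>) ⊇ FOLLOW(<S>) = {$, q, r, u, v}; in <G>-><H> <S> <G>, the suffix after <G> is empty (adds nothing new). Thus FOLLOW(<G>) = {$, q, r, u, v}.
FOLLOW(<H>): in <H>->q <H>, the suffix after <H> is empty (adds nothing new); in <C>->r <H> u, <H> is followed by u with FIRST {u}; in <G>-><H> <S> <G>, <H> is followed by <S> <G> with FIRST {epsilon, q, r, u, v}; in <G>-><H> <S> <G>, the suffix after <H> is nullable, so FOLLOW(<H>) ⊇ FOLLOW(<G>) = {$, q, r, u, v}. Thus FOLLOW(<H>) = {$, q, r, u, v}.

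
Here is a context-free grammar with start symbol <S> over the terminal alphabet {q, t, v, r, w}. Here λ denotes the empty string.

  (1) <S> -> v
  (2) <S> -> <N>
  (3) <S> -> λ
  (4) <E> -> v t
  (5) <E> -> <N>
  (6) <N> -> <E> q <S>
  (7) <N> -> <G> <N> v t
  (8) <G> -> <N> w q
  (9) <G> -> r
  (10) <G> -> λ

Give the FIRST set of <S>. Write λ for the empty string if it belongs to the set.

{λ, r, v}

FIRST(<S>): from <S>->v we get {v}; from <S>-><N> we get {r, v}; from <S>->λ we get {λ}. So FIRST(<S>) = {λ, r, v}.
FIRST(<E>): from <E>->v t we get {v}; from <E>-><N> we get {r, v}. So FIRST(<E>) = {r, v}.
FIRST(<N>): from <N>-><E> q <S> we get {r, v}; from <N>-><G> <N> v t we get {r, v}. So FIRST(<N>) = {r, v}.
FIRST(<G>): from <G>-><N> w q we get {r, v}; from <G>->r we get {r}; from <G>->λ we get {λ}. So FIRST(<G>) = {λ, r, v}.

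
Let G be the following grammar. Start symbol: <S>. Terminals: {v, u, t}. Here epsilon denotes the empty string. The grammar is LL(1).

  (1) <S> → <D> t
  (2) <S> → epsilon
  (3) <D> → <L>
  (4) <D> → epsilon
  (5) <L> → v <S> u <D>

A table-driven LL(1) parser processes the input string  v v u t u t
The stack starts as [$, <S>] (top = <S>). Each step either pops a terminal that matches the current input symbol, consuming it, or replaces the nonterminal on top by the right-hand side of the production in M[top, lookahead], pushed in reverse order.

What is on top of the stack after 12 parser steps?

      Stack                    Input          Action
   1  $ <S>                    v v u t u t $  expand <S> → <D> t
   2  $ t <D>                  v v u t u t $  expand <D> → <L>
   3  $ t <L>                  v v u t u t $  expand <L> → v <S> u <D>
   4  $ t <D> u <S> v          v v u t u t $  match v
   5  $ t <D> u <S>            v u t u t $    expand <S> → <D> t
   6  $ t <D> u t <D>          v u t u t $    expand <D> → <L>
   7  $ t <D> u t <L>          v u t u t $    expand <L> → v <S> u <D>
   8  $ t <D> u t <D> u <S> v  v u t u t $    match v
   9  $ t <D> u t <D> u <S>    u t u t $      expand <S> → epsilon
  10  $ t <D> u t <D> u        u t u t $      match u
  11  $ t <D> u t <D>          t u t $        expand <D> → epsilon
  12  $ t <D> u t              t u t $        match t
Stack after step 12: $ t <D> u (top = u).

u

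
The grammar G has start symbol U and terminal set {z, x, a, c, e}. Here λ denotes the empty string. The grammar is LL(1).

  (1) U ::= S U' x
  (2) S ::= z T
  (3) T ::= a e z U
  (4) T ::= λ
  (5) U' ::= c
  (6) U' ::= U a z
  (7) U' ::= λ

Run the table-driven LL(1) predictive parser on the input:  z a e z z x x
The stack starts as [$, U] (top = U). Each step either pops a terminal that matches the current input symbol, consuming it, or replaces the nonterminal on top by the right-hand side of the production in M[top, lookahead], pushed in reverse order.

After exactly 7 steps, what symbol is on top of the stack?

U

     Stack           Input            Action
  1  $ U             z a e z z x x $  expand U ::= S U' x
  2  $ x U' S        z a e z z x x $  expand S ::= z T
  3  $ x U' T z      z a e z z x x $  match z
  4  $ x U' T        a e z z x x $    expand T ::= a e z U
  5  $ x U' U z e a  a e z z x x $    match a
  6  $ x U' U z e    e z z x x $      match e
  7  $ x U' U z      z z x x $        match z
Stack after step 7: $ x U' U (top = U).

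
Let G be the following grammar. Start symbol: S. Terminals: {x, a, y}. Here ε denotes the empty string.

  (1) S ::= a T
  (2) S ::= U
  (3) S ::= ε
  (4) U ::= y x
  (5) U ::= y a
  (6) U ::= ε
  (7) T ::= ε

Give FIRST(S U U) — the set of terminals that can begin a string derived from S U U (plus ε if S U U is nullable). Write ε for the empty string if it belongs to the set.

FIRST(U) = {ε, y}
FIRST(T) = {ε}
FIRST(S) = {ε, a, y}  (via U)
FIRST(S U U): take FIRST of each symbol in turn, carrying on past any symbol whose FIRST contains ε; result {ε, a, y}.

{ε, a, y}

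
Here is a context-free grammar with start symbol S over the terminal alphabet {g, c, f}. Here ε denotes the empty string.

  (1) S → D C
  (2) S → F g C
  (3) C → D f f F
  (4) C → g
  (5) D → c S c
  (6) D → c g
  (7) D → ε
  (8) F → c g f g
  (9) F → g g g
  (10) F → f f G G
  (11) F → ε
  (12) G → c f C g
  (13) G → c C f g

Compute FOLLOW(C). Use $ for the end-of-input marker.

FIRST(D): from D→c S c we get {c}; from D→c g we get {c}; from D→ε we get {ε}. So FIRST(D) = {ε, c}.
FIRST(F): from F→c g f g we get {c}; from F→g g g we get {g}; from F→f f G G we get {f}; from F→ε we get {ε}. So FIRST(F) = {ε, c, f, g}.
FIRST(G): from G→c f C g we get {c}; from G→c C f g we get {c}. So FIRST(G) = {c}.
FIRST(C): from C→D f f F we get {c, f}; from C→g we get {g}. So FIRST(C) = {c, f, g}.
FIRST(S): from S→D C we get {c, f, g}; from S→F g C we get {c, f, g}. So FIRST(S) = {c, f, g}.
FOLLOW(S) includes $ since S is the start symbol.
FOLLOW(S): in D→c S c, S is followed by c with FIRST {c}. Thus FOLLOW(S) = {$, c}.
FOLLOW(C): in S→D C, the suffix after C is empty, so FOLLOW(C) ⊇ FOLLOW(S) = {$, c}; in S→F g C, the suffix after C is empty, so FOLLOW(C) ⊇ FOLLOW(S) = {$, c}; in G→c f C g, C is followed by g with FIRST {g}; in G→c C f g, C is followed by f g with FIRST {f}. Thus FOLLOW(C) = {$, c, f, g}.
FOLLOW(D): in S→D C, D is followed by C with FIRST {c, f, g}; in C→D f f F, D is followed by f f F with FIRST {f}. Thus FOLLOW(D) = {c, f, g}.
FOLLOW(F): in S→F g C, F is followed by g C with FIRST {g}; in C→D f f F, the suffix after F is empty, so FOLLOW(F) ⊇ FOLLOW(C) = {$, c, f, g}. Thus FOLLOW(F) = {$, c, f, g}.
FOLLOW(G): in F→f f G G (occurrence 1), G is followed by G with FIRST {c}; in F→f f G G (occurrence 2), the suffix after G is empty, so FOLLOW(G) ⊇ FOLLOW(F) = {$, c, f, g}. Thus FOLLOW(G) = {$, c, f, g}.

{$, c, f, g}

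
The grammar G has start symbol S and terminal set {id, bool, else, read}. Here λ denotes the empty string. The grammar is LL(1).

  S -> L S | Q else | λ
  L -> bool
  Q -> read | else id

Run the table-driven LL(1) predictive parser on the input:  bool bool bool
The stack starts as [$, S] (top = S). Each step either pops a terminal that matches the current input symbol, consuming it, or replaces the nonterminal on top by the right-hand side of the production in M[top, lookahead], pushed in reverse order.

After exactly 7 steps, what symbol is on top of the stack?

step 1: stack=$ S  input=bool bool bool $  — expand S -> L S
step 2: stack=$ S L  input=bool bool bool $  — expand L -> bool
step 3: stack=$ S bool  input=bool bool bool $  — match bool
step 4: stack=$ S  input=bool bool $  — expand S -> L S
step 5: stack=$ S L  input=bool bool $  — expand L -> bool
step 6: stack=$ S bool  input=bool bool $  — match bool
step 7: stack=$ S  input=bool $  — expand S -> L S
Stack after step 7: $ S L (top = L).

L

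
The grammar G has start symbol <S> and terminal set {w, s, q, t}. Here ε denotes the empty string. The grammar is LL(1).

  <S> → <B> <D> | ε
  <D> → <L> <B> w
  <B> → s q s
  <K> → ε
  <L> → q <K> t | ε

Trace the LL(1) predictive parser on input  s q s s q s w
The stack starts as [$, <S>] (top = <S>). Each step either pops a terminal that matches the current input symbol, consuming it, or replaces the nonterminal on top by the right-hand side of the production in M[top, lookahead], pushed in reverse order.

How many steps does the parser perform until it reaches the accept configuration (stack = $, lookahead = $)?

      Stack        Input            Action
   1  $ <S>        s q s s q s w $  expand <S> → <B> <D>
   2  $ <D> <B>    s q s s q s w $  expand <B> → s q s
   3  $ <D> s q s  s q s s q s w $  match s
   4  $ <D> s q    q s s q s w $    match q
   5  $ <D> s      s s q s w $      match s
   6  $ <D>        s q s w $        expand <D> → <L> <B> w
   7  $ w <B> <L>  s q s w $        expand <L> → ε
   8  $ w <B>      s q s w $        expand <B> → s q s
   9  $ w s q s    s q s w $        match s
  10  $ w s q      q s w $          match q
  11  $ w s        s w $            match s
  12  $ w          w $              match w
Accept reached after 12 steps.

12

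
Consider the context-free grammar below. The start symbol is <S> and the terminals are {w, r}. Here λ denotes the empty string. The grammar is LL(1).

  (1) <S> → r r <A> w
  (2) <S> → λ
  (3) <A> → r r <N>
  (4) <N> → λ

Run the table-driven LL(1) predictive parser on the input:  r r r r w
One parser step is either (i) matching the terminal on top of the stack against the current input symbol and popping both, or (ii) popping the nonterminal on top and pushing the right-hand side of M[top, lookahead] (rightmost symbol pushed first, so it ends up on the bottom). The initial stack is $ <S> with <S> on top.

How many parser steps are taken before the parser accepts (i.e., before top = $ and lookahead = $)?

8

     Stack        Input        Action
  1  $ <S>        r r r r w $  expand <S> → r r <A> w
  2  $ w <A> r r  r r r r w $  match r
  3  $ w <A> r    r r r w $    match r
  4  $ w <A>      r r w $      expand <A> → r r <N>
  5  $ w <N> r r  r r w $      match r
  6  $ w <N> r    r w $        match r
  7  $ w <N>      w $          expand <N> → λ
  8  $ w          w $          match w
Accept reached after 8 steps.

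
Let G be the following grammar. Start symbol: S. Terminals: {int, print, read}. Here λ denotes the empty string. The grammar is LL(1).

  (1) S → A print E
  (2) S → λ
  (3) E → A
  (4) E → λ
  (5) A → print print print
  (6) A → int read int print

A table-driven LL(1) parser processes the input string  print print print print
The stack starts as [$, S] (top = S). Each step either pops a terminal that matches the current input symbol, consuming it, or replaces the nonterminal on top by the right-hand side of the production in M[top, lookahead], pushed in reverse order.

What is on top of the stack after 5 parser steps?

print

step 1: stack=$ S  input=print print print print $  — expand S → A print E
step 2: stack=$ E print A  input=print print print print $  — expand A → print print print
step 3: stack=$ E print print print print  input=print print print print $  — match print
step 4: stack=$ E print print print  input=print print print $  — match print
step 5: stack=$ E print print  input=print print $  — match print
Stack after step 5: $ E print (top = print).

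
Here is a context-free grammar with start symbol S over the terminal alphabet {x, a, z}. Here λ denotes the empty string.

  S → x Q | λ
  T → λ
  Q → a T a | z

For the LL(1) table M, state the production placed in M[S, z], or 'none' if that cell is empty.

FIRST(S) = {λ, x}
FIRST(T) = {λ}
FIRST(Q) = {a, z}
FOLLOW(S) includes $ since S is the start symbol.
FOLLOW(S): S appears on no right-hand side. Thus FOLLOW(S) = {$}.
For S → x Q: FIRST(x Q) = {x}, so it goes in M[S, t] for t ∈ {x}.
For S → λ: FIRST(λ) = {λ}, so it goes in M[S, t] for t ∈ {}; since λ ∈ FIRST, also for every t ∈ FOLLOW(S) = {$}.
None of these place a production in M[S, z].

none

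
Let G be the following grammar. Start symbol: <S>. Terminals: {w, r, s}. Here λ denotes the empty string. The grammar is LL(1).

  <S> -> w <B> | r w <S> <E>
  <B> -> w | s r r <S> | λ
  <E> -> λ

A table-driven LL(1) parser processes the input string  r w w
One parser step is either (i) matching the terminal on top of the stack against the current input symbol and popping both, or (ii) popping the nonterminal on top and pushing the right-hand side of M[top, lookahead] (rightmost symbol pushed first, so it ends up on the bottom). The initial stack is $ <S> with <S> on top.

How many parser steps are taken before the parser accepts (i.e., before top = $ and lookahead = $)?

step 1: stack=$ <S>  input=r w w $  — expand <S> -> r w <S> <E>
step 2: stack=$ <E> <S> w r  input=r w w $  — match r
step 3: stack=$ <E> <S> w  input=w w $  — match w
step 4: stack=$ <E> <S>  input=w $  — expand <S> -> w <B>
step 5: stack=$ <E> <B> w  input=w $  — match w
step 6: stack=$ <E> <B>  input=$  — expand <B> -> λ
step 7: stack=$ <E>  input=$  — expand <E> -> λ
Accept reached after 7 steps.

7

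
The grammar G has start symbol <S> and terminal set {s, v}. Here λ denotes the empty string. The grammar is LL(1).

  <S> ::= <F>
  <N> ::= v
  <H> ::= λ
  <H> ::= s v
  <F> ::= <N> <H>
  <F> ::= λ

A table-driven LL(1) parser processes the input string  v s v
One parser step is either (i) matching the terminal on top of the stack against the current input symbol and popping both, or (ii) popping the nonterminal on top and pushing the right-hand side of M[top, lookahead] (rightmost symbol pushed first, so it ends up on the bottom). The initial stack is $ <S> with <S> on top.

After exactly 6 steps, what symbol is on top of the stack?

     Stack      Input    Action
  1  $ <S>      v s v $  expand <S> ::= <F>
  2  $ <F>      v s v $  expand <F> ::= <N> <H>
  3  $ <H> <N>  v s v $  expand <N> ::= v
  4  $ <H> v    v s v $  match v
  5  $ <H>      s v $    expand <H> ::= s v
  6  $ v s      s v $    match s
Stack after step 6: $ v (top = v).

v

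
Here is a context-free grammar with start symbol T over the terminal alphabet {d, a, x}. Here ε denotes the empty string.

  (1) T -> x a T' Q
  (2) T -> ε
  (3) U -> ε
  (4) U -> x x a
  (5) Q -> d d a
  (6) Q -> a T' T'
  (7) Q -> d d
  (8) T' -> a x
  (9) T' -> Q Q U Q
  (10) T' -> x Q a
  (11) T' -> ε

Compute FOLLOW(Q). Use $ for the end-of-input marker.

FIRST(T) = {ε, x}
FIRST(U) = {ε, x}
FIRST(Q) = {a, d}
FIRST(T') = {ε, a, d, x}  (via Q Q U Q)
FOLLOW(T) includes $ since T is the start symbol.
FOLLOW(T): T appears on no right-hand side. Thus FOLLOW(T) = {$}.
FOLLOW(U): in T'->Q Q U Q, U is followed by Q with FIRST {a, d}. Thus FOLLOW(U) = {a, d}.
FOLLOW(Q): in T->x a T' Q, the suffix after Q is empty, so FOLLOW(Q) ⊇ FOLLOW(T) = {$}; in T'->Q Q U Q (occurrence 1), Q is followed by Q U Q with FIRST {a, d}; in T'->Q Q U Q (occurrence 2), Q is followed by U Q with FIRST {a, d, x}; in T'->Q Q U Q (occurrence 3), the suffix after Q is empty, so FOLLOW(Q) ⊇ FOLLOW(T') = {$, a, d, x}; in T'->x Q a, Q is followed by a with FIRST {a}. Thus FOLLOW(Q) = {$, a, d, x}.
FOLLOW(T'): in T->x a T' Q, T' is followed by Q with FIRST {a, d}; in Q->a T' T' (occurrence 1), T' is followed by T' with FIRST {ε, a, d, x}; in Q->a T' T' (occurrence 1), the suffix after T' is nullable, so FOLLOW(T') ⊇ FOLLOW(Q) = {$, a, d, x}; in Q->a T' T' (occurrence 2), the suffix after T' is empty, so FOLLOW(T') ⊇ FOLLOW(Q) = {$, a, d, x}. Thus FOLLOW(T') = {$, a, d, x}.

{$, a, d, x}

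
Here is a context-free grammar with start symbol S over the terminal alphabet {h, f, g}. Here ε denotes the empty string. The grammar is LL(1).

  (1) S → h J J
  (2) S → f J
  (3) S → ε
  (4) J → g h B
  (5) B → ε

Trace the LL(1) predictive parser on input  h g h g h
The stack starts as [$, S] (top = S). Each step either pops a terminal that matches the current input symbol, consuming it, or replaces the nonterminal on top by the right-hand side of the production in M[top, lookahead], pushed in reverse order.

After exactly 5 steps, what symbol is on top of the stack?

B

     Stack      Input        Action
  1  $ S        h g h g h $  expand S → h J J
  2  $ J J h    h g h g h $  match h
  3  $ J J      g h g h $    expand J → g h B
  4  $ J B h g  g h g h $    match g
  5  $ J B h    h g h $      match h
Stack after step 5: $ J B (top = B).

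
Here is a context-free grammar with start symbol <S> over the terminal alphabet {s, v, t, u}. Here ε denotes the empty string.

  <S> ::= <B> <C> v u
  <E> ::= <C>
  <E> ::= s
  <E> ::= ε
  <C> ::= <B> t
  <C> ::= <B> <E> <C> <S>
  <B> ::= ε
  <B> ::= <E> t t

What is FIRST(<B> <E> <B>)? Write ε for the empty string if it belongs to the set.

FIRST(<S>) = {s, t}  (via <B> <C> v u)
FIRST(<E>) = {ε, s, t}  (via <C>)
FIRST(<B>) = {ε, s, t}  (via <E> t t)
FIRST(<C>) = {s, t}  (via <B> t, <B> <E> <C> <S>)
FIRST(<B> <E> <B>): take FIRST of each symbol in turn, carrying on past any symbol whose FIRST contains ε; result {ε, s, t}.

{ε, s, t}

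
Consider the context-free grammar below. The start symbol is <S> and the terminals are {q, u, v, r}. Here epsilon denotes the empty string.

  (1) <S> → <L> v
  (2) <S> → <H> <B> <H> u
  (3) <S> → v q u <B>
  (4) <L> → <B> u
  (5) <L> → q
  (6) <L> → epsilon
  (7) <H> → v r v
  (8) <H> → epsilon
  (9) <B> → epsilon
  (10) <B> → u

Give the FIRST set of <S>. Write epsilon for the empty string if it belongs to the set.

{q, u, v}

FIRST(<H>): from <H>→v r v we get {v}; from <H>→epsilon we get {epsilon}. So FIRST(<H>) = {epsilon, v}.
FIRST(<B>): from <B>→epsilon we get {epsilon}; from <B>→u we get {u}. So FIRST(<B>) = {epsilon, u}.
FIRST(<L>): from <L>→<B> u we get {u}; from <L>→q we get {q}; from <L>→epsilon we get {epsilon}. So FIRST(<L>) = {epsilon, q, u}.
FIRST(<S>): from <S>→<L> v we get {q, u, v}; from <S>→<H> <B> <H> u we get {u, v}; from <S>→v q u <B> we get {v}. So FIRST(<S>) = {q, u, v}.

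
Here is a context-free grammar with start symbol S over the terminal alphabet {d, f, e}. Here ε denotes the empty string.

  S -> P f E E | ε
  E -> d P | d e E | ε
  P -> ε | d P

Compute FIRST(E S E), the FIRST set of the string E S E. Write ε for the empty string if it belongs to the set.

FIRST(E) = {ε, d}
FIRST(P) = {ε, d}
FIRST(S) = {ε, d, f}  (via P f E E)
FIRST(E S E): take FIRST of each symbol in turn, carrying on past any symbol whose FIRST contains ε; result {ε, d, f}.

{ε, d, f}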